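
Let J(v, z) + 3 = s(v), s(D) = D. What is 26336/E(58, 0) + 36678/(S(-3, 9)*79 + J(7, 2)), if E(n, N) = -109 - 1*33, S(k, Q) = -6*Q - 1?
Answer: -19922142/102737 ≈ -193.91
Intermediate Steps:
J(v, z) = -3 + v
S(k, Q) = -1 - 6*Q
E(n, N) = -142 (E(n, N) = -109 - 33 = -142)
26336/E(58, 0) + 36678/(S(-3, 9)*79 + J(7, 2)) = 26336/(-142) + 36678/((-1 - 6*9)*79 + (-3 + 7)) = 26336*(-1/142) + 36678/((-1 - 54)*79 + 4) = -13168/71 + 36678/(-55*79 + 4) = -13168/71 + 36678/(-4345 + 4) = -13168/71 + 36678/(-4341) = -13168/71 + 36678*(-1/4341) = -13168/71 - 12226/1447 = -19922142/102737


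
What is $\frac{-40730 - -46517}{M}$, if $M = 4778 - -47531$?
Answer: $\frac{5787}{52309} \approx 0.11063$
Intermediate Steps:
$M = 52309$ ($M = 4778 + 47531 = 52309$)
$\frac{-40730 - -46517}{M} = \frac{-40730 - -46517}{52309} = \left(-40730 + 46517\right) \frac{1}{52309} = 5787 \cdot \frac{1}{52309} = \frac{5787}{52309}$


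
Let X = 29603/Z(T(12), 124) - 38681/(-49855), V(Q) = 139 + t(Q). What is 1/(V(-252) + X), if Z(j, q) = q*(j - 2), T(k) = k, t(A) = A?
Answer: -12364040/1092372119 ≈ -0.011319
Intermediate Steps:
Z(j, q) = q*(-2 + j)
V(Q) = 139 + Q
X = 304764401/12364040 (X = 29603/((124*(-2 + 12))) - 38681/(-49855) = 29603/((124*10)) - 38681*(-1/49855) = 29603/1240 + 38681/49855 = 304764401/12364040 ≈ 24.649)
1/(V(-252) + X) = 1/((139 - 252) + 304764401/12364040) = 1/(-113 + 304764401/12364040) = 1/(-1092372119/12364040) = -12364040/1092372119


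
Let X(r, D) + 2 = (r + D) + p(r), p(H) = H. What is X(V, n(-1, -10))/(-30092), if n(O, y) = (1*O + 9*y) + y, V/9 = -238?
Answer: 4387/30092 ≈ 0.14579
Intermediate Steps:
V = -2142 (V = 9*(-238) = -2142)
n(O, y) = O + 10*y (n(O, y) = (O + 9*y) + y = O + 10*y)
X(r, D) = -2 + D + 2*r (X(r, D) = -2 + ((r + D) + r) = -2 + ((D + r) + r) = -2 + (D + 2*r) = -2 + D + 2*r)
X(V, n(-1, -10))/(-30092) = (-2 + (-1 + 10*(-10)) + 2*(-2142))/(-30092) = (-2 + (-1 - 100) - 4284)*(-1/30092) = (-2 - 101 - 4284)*(-1/30092) = -4387*(-1/30092) = 4387/30092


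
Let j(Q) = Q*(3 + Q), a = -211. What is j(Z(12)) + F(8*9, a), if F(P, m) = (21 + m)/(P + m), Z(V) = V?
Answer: 25210/139 ≈ 181.37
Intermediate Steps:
F(P, m) = (21 + m)/(P + m)
j(Z(12)) + F(8*9, a) = 12*(3 + 12) + (21 - 211)/(8*9 - 211) = 12*15 - 190/(72 - 211) = 180 - 190/(-139) = 180 - 1/139*(-190) = 180 + 190/139 = 25210/139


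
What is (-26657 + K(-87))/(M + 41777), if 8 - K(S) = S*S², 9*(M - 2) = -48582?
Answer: 210618/12127 ≈ 17.368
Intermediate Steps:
M = -5396 (M = 2 + (⅑)*(-48582) = 2 - 5398 = -5396)
K(S) = 8 - S³ (K(S) = 8 - S*S² = 8 - S³)
(-26657 + K(-87))/(M + 41777) = (-26657 + (8 - 1*(-87)³))/(-5396 + 41777) = (-26657 + (8 - 1*(-658503)))/36381 = (-26657 + (8 + 658503))*(1/36381) = (-26657 + 658511)*(1/36381) = 631854*(1/36381) = 210618/12127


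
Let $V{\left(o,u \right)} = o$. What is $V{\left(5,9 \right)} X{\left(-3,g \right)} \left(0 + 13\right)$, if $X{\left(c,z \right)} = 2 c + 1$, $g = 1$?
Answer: $-325$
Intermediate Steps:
$X{\left(c,z \right)} = 1 + 2 c$
$V{\left(5,9 \right)} X{\left(-3,g \right)} \left(0 + 13\right) = 5 \left(1 + 2 \left(-3\right)\right) \left(0 + 13\right) = 5 \left(1 - 6\right) 13 = 5 \left(\left(-5\right) 13\right) = 5 \left(-65\right) = -325$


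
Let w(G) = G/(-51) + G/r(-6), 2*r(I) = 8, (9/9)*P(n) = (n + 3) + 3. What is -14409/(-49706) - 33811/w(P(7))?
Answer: -342835547565/30370366 ≈ -11288.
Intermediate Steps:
P(n) = 6 + n (P(n) = (n + 3) + 3 = (3 + n) + 3 = 6 + n)
r(I) = 4 (r(I) = (½)*8 = 4)
w(G) = 47*G/204 (w(G) = G/(-51) + G/4 = G*(-1/51) + G*(¼) = -G/51 + G/4 = 47*G/204)
-14409/(-49706) - 33811/w(P(7)) = -14409/(-49706) - 33811*204/(47*(6 + 7)) = -14409*(-1/49706) - 33811/((47/204)*13) = 14409/49706 - 33811/611/204 = 14409/49706 - 33811*204/611 = 14409/49706 - 6897444/611 = -342835547565/30370366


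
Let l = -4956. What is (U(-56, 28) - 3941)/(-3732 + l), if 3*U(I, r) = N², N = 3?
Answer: 1969/4344 ≈ 0.45327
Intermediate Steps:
U(I, r) = 3 (U(I, r) = (⅓)*3² = (⅓)*9 = 3)
(U(-56, 28) - 3941)/(-3732 + l) = (3 - 3941)/(-3732 - 4956) = -3938/(-8688) = -3938*(-1/8688) = 1969/4344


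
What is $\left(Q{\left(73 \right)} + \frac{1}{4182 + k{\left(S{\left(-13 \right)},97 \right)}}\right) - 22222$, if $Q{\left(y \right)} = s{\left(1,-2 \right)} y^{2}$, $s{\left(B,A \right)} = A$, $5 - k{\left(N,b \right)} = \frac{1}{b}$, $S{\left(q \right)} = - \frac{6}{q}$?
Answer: $- \frac{13353817343}{406138} \approx -32880.0$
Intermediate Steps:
$k{\left(N,b \right)} = 5 - \frac{1}{b}$
$Q{\left(y \right)} = - 2 y^{2}$
$\left(Q{\left(73 \right)} + \frac{1}{4182 + k{\left(S{\left(-13 \right)},97 \right)}}\right) - 22222 = \left(- 2 \cdot 73^{2} + \frac{1}{4182 + \left(5 - \frac{1}{97}\right)}\right) - 22222 = \left(\left(-2\right) 5329 + \frac{1}{4182 + \left(5 - \frac{1}{97}\right)}\right) - 22222 = \left(-10658 + \frac{1}{4182 + \left(5 - \frac{1}{97}\right)}\right) - 22222 = \left(-10658 + \frac{1}{4182 + \frac{484}{97}}\right) - 22222 = \left(-10658 + \frac{1}{\frac{406138}{97}}\right) - 22222 = \left(-10658 + \frac{97}{406138}\right) - 22222 = - \frac{4328618707}{406138} - 22222 = - \frac{13353817343}{406138}$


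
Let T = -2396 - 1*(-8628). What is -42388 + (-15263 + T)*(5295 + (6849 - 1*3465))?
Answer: -78422437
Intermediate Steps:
T = 6232 (T = -2396 + 8628 = 6232)
-42388 + (-15263 + T)*(5295 + (6849 - 1*3465)) = -42388 + (-15263 + 6232)*(5295 + (6849 - 1*3465)) = -42388 - 9031*(5295 + (6849 - 3465)) = -42388 - 9031*(5295 + 3384) = -42388 - 9031*8679 = -42388 - 78380049 = -78422437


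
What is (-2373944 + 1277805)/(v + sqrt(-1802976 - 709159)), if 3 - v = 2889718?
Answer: 633505862077/1670091058672 + 1096139*I*sqrt(2512135)/8350455293360 ≈ 0.37932 + 0.00020805*I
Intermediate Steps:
v = -2889715 (v = 3 - 1*2889718 = 3 - 2889718 = -2889715)
(-2373944 + 1277805)/(v + sqrt(-1802976 - 709159)) = (-2373944 + 1277805)/(-2889715 + sqrt(-1802976 - 709159)) = -1096139/(-2889715 + sqrt(-2512135)) = -1096139/(-2889715 + I*sqrt(2512135))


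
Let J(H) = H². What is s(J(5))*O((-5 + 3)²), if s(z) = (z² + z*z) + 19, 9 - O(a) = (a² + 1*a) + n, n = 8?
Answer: -24111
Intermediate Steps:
O(a) = 1 - a - a² (O(a) = 9 - ((a² + 1*a) + 8) = 9 - ((a² + a) + 8) = 9 - ((a + a²) + 8) = 9 - (8 + a + a²) = 9 + (-8 - a - a²) = 1 - a - a²)
s(z) = 19 + 2*z² (s(z) = (z² + z²) + 19 = 2*z² + 19 = 19 + 2*z²)
s(J(5))*O((-5 + 3)²) = (19 + 2*(5²)²)*(1 - (-5 + 3)² - ((-5 + 3)²)²) = (19 + 2*25²)*(1 - 1*(-2)² - ((-2)²)²) = (19 + 2*625)*(1 - 1*4 - 1*4²) = (19 + 1250)*(1 - 4 - 1*16) = 1269*(1 - 4 - 16) = 1269*(-19) = -24111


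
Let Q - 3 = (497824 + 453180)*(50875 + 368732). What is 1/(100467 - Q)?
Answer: -1/399047834964 ≈ -2.5060e-12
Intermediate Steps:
Q = 399047935431 (Q = 3 + (497824 + 453180)*(50875 + 368732) = 3 + 951004*419607 = 3 + 399047935428 = 399047935431)
1/(100467 - Q) = 1/(100467 - 1*399047935431) = 1/(100467 - 399047935431) = 1/(-399047834964) = -1/399047834964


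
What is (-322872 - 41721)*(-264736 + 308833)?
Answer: -16077457521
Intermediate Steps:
(-322872 - 41721)*(-264736 + 308833) = -364593*44097 = -16077457521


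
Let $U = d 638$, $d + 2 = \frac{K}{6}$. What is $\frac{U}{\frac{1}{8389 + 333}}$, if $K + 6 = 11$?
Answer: $- \frac{19476226}{3} \approx -6.4921 \cdot 10^{6}$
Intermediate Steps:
$K = 5$ ($K = -6 + 11 = 5$)
$d = - \frac{7}{6}$ ($d = -2 + \frac{5}{6} = - \frac{7}{6} \approx -1.1667$)
$U = - \frac{2233}{3}$ ($U = \left(- \frac{7}{6}\right) 638 = - \frac{2233}{3} \approx -744.33$)
$\frac{U}{\frac{1}{8389 + 333}} = - \frac{2233}{3 \frac{1}{8389 + 333}} = - \frac{2233}{3 \cdot \frac{1}{8722}} = - \frac{2233 \frac{1}{\frac{1}{8722}}}{3} = \left(- \frac{2233}{3}\right) 8722 = - \frac{19476226}{3}$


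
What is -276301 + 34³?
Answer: -236997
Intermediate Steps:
-276301 + 34³ = -276301 + 39304 = -236997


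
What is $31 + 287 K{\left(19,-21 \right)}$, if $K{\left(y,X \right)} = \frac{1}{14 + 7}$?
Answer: $\frac{134}{3} \approx 44.667$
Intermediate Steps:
$K{\left(y,X \right)} = \frac{1}{21}$
$31 + 287 K{\left(19,-21 \right)} = 31 + 287 \cdot \frac{1}{21} = 31 + \frac{41}{3} = \frac{134}{3}$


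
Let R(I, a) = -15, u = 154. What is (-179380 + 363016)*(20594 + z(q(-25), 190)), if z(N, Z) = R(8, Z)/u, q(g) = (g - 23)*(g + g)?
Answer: 291197206098/77 ≈ 3.7818e+9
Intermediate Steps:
q(g) = 2*g*(-23 + g) (q(g) = (-23 + g)*(2*g) = 2*g*(-23 + g))
z(N, Z) = -15/154
(-179380 + 363016)*(20594 + z(q(-25), 190)) = (-179380 + 363016)*(20594 - 15/154) = 183636*(3171461/154) = 291197206098/77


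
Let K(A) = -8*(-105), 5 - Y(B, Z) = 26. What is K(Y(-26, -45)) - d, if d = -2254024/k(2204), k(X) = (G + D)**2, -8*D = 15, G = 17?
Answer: 156555976/14641 ≈ 10693.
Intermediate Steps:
D = -15/8 (D = -1/8*15 = -15/8 ≈ -1.8750)
Y(B, Z) = -21 (Y(B, Z) = 5 - 1*26 = 5 - 26 = -21)
k(X) = 14641/64 (k(X) = (17 - 15/8)**2 = (121/8)**2 = 14641/64)
K(A) = 840
d = -144257536/14641 (d = -2254024/14641/64 = -2254024*64/14641 = -144257536/14641 ≈ -9853.0)
K(Y(-26, -45)) - d = 840 - 1*(-144257536/14641) = 840 + 144257536/14641 = 156555976/14641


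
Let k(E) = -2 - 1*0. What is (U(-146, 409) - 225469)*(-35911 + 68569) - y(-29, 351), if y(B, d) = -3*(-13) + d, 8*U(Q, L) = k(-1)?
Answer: -14726750313/2 ≈ -7.3634e+9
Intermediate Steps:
k(E) = -2 (k(E) = -2 + 0 = -2)
U(Q, L) = -¼ (U(Q, L) = (⅛)*(-2) = -¼)
y(B, d) = 39 + d
(U(-146, 409) - 225469)*(-35911 + 68569) - y(-29, 351) = (-¼ - 225469)*(-35911 + 68569) - (39 + 351) = -901877/4*32658 - 1*390 = -14726749533/2 - 390 = -14726750313/2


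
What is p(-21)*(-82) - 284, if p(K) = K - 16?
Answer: 2750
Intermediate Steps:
p(K) = -16 + K
p(-21)*(-82) - 284 = (-16 - 21)*(-82) - 284 = -37*(-82) - 284 = 3034 - 284 = 2750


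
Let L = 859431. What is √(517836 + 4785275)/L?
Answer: √5303111/859431 ≈ 0.0026795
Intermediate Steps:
√(517836 + 4785275)/L = √(517836 + 4785275)/859431 = √5303111*(1/859431) = √5303111/859431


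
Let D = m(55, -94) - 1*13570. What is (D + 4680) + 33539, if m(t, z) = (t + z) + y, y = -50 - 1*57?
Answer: 24503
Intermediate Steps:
y = -107 (y = -50 - 57 = -107)
m(t, z) = -107 + t + z (m(t, z) = (t + z) - 107 = -107 + t + z)
D = -13716 (D = (-107 + 55 - 94) - 1*13570 = -146 - 13570 = -13716)
(D + 4680) + 33539 = (-13716 + 4680) + 33539 = -9036 + 33539 = 24503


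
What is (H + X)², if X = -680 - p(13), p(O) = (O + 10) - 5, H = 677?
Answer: 441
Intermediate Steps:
p(O) = 5 + O (p(O) = (10 + O) - 5 = 5 + O)
X = -698 (X = -680 - (5 + 13) = -680 - 1*18 = -680 - 18 = -698)
(H + X)² = (677 - 698)² = (-21)² = 441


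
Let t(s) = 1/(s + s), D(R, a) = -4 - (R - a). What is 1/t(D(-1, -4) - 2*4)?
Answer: -30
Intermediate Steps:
D(R, a) = -4 + a - R (D(R, a) = -4 + (a - R) = -4 + a - R)
t(s) = 1/(2*s)
1/t(D(-1, -4) - 2*4) = 1/(1/(2*((-4 - 4 - 1*(-1)) - 2*4))) = 1/(1/(2*((-4 - 4 + 1) - 8))) = 1/(1/(2*(-7 - 8))) = 1/((½)/(-15)) = 1/((½)*(-1/15)) = 1/(-1/30) = -30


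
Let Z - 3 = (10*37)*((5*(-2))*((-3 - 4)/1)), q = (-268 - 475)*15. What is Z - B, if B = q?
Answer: 37048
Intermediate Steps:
q = -11145 (q = -743*15 = -11145)
Z = 25903 (Z = 3 + (10*37)*((5*(-2))*((-3 - 4)/1)) = 3 + 370*(-(-70)) = 3 + 370*(-10*(-7)) = 3 + 370*70 = 3 + 25900 = 25903)
B = -11145
Z - B = 25903 - 1*(-11145) = 25903 + 11145 = 37048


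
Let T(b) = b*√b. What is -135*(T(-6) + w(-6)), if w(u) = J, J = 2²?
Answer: -540 + 810*I*√6 ≈ -540.0 + 1984.1*I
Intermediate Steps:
J = 4
T(b) = b^(3/2)
w(u) = 4
-135*(T(-6) + w(-6)) = -135*((-6)^(3/2) + 4) = -135*(-6*I*√6 + 4) = -135*(4 - 6*I*√6) = -540 + 810*I*√6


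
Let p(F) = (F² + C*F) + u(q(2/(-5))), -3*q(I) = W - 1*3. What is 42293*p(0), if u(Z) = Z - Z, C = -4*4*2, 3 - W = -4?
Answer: 0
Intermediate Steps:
W = 7 (W = 3 - 1*(-4) = 3 + 4 = 7)
q(I) = -4/3 (q(I) = -(7 - 1*3)/3 = -(7 - 3)/3 = -⅓*4 = -4/3)
C = -32 (C = -16*2 = -32)
u(Z) = 0
p(F) = F² - 32*F (p(F) = (F² - 32*F) + 0 = F² - 32*F)
42293*p(0) = 42293*(0*(-32 + 0)) = 42293*(0*(-32)) = 42293*0 = 0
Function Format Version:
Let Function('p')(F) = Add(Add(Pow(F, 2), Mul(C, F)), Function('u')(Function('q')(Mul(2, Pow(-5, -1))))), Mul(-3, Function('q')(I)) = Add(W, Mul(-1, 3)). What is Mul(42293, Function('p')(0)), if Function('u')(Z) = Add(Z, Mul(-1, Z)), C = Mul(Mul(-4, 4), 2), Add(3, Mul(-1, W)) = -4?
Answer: 0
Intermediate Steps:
W = 7 (W = Add(3, Mul(-1, -4)) = Add(3, 4) = 7)
Function('q')(I) = Rational(-4, 3) (Function('q')(I) = Mul(Rational(-1, 3), Add(7, Mul(-1, 3))) = Mul(Rational(-1, 3), Add(7, -3)) = Mul(Rational(-1, 3), 4) = Rational(-4, 3))
C = -32 (C = Mul(-16, 2) = -32)
Function('u')(Z) = 0
Function('p')(F) = Add(Pow(F, 2), Mul(-32, F)) (Function('p')(F) = Add(Add(Pow(F, 2), Mul(-32, F)), 0) = Add(Pow(F, 2), Mul(-32, F)))
Mul(42293, Function('p')(0)) = Mul(42293, Mul(0, Add(-32, 0))) = Mul(42293, Mul(0, -32)) = Mul(42293, 0) = 0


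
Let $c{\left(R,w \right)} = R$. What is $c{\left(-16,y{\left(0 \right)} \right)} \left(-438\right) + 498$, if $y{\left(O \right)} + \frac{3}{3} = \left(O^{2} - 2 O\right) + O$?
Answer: $7506$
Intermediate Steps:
$y{\left(O \right)} = -1 + O^{2} - O$ ($y{\left(O \right)} = -1 + \left(\left(O^{2} - 2 O\right) + O\right) = -1 + \left(O^{2} - O\right) = -1 + O^{2} - O$)
$c{\left(-16,y{\left(0 \right)} \right)} \left(-438\right) + 498 = \left(-16\right) \left(-438\right) + 498 = 7008 + 498 = 7506$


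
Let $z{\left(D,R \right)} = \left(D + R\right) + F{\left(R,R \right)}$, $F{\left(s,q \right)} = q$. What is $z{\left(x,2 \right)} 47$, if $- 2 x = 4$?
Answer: $94$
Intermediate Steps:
$x = -2$ ($x = \left(- \frac{1}{2}\right) 4 = -2$)
$z{\left(D,R \right)} = D + 2 R$ ($z{\left(D,R \right)} = \left(D + R\right) + R = D + 2 R$)
$z{\left(x,2 \right)} 47 = \left(-2 + 2 \cdot 2\right) 47 = \left(-2 + 4\right) 47 = 2 \cdot 47 = 94$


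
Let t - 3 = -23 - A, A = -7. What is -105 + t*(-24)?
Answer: 207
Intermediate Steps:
t = -13 (t = 3 + (-23 - 1*(-7)) = 3 + (-23 + 7) = 3 - 16 = -13)
-105 + t*(-24) = -105 - 13*(-24) = -105 + 312 = 207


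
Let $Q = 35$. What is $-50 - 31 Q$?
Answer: $-1135$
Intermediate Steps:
$-50 - 31 Q = -50 - 1085 = -1135$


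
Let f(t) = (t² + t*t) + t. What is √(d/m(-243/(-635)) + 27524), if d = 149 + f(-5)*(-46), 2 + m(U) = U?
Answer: √30283131541/1027 ≈ 169.45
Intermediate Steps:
m(U) = -2 + U
f(t) = t + 2*t² (f(t) = (t² + t²) + t = 2*t² + t = t + 2*t²)
d = -1921 (d = 149 - 5*(1 + 2*(-5))*(-46) = 149 - 5*(1 - 10)*(-46) = 149 - 5*(-9)*(-46) = 149 + 45*(-46) = 149 - 2070 = -1921)
√(d/m(-243/(-635)) + 27524) = √(-1921/(-2 - 243/(-635)) + 27524) = √(-1921/(-2 - 243*(-1/635)) + 27524) = √(-1921/(-2 + 243/635) + 27524) = √(-1921/(-1027/635) + 27524) = √(-1921*(-635/1027) + 27524) = √(1219835/1027 + 27524) = √(29486983/1027) = √30283131541/1027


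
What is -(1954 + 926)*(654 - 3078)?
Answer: 6981120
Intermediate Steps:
-(1954 + 926)*(654 - 3078) = -2880*(-2424) = -1*(-6981120) = 6981120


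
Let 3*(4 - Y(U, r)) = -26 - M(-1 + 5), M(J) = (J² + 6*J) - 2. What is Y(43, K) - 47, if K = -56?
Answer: -65/3 ≈ -21.667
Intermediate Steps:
M(J) = -2 + J² + 6*J
Y(U, r) = 76/3 (Y(U, r) = 4 - (-26 - (-2 + (-1 + 5)² + 6*(-1 + 5)))/3 = 4 - (-26 - (-2 + 4² + 6*4))/3 = 4 - (-26 - (-2 + 16 + 24))/3 = 4 - (-26 - 1*38)/3 = 4 - (-26 - 38)/3 = 4 - ⅓*(-64) = 4 + 64/3 = 76/3)
Y(43, K) - 47 = 76/3 - 47 = -65/3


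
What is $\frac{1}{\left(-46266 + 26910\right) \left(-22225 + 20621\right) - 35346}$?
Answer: $\frac{1}{31011678} \approx 3.2246 \cdot 10^{-8}$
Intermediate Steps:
$\frac{1}{\left(-46266 + 26910\right) \left(-22225 + 20621\right) - 35346} = \frac{1}{\left(-19356\right) \left(-1604\right) - 35346} = \frac{1}{31047024 - 35346} = \frac{1}{31011678}$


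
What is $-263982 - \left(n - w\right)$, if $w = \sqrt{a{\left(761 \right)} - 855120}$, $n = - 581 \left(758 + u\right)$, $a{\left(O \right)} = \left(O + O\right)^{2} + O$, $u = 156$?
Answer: $267052 + 5 \sqrt{58485} \approx 2.6826 \cdot 10^{5}$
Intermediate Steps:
$a{\left(O \right)} = O + 4 O^{2}$ ($a{\left(O \right)} = \left(2 O\right)^{2} + O = 4 O^{2} + O = O + 4 O^{2}$)
$n = -531034$ ($n = - 581 \left(758 + 156\right) = \left(-581\right) 914 = -531034$)
$w = 5 \sqrt{58485}$ ($w = \sqrt{761 \left(1 + 4 \cdot 761\right) - 855120} = \sqrt{761 \left(1 + 3044\right) - 855120} = \sqrt{761 \cdot 3045 - 855120} = \sqrt{2317245 - 855120} = \sqrt{1462125} = 5 \sqrt{58485} \approx 1209.2$)
$-263982 - \left(n - w\right) = -263982 + \left(5 \sqrt{58485} - -531034\right) = -263982 + \left(5 \sqrt{58485} + 531034\right) = -263982 + \left(531034 + 5 \sqrt{58485}\right) = 267052 + 5 \sqrt{58485}$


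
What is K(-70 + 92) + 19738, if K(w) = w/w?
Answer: 19739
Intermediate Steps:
K(w) = 1
K(-70 + 92) + 19738 = 1 + 19738 = 19739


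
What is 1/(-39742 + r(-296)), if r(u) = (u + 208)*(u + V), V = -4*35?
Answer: -1/1374 ≈ -0.00072780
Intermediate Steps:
V = -140
r(u) = (-140 + u)*(208 + u) (r(u) = (u + 208)*(u - 140) = (208 + u)*(-140 + u) = (-140 + u)*(208 + u))
1/(-39742 + r(-296)) = 1/(-39742 + (-29120 + (-296)² + 68*(-296))) = 1/(-39742 + (-29120 + 87616 - 20128)) = 1/(-39742 + 38368) = 1/(-1374) = -1/1374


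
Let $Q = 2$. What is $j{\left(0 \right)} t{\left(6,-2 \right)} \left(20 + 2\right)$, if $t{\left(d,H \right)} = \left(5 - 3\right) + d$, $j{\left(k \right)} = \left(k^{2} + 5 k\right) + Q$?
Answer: $352$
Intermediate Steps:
$j{\left(k \right)} = 2 + k^{2} + 5 k$ ($j{\left(k \right)} = \left(k^{2} + 5 k\right) + 2 = 2 + k^{2} + 5 k$)
$t{\left(d,H \right)} = 2 + d$
$j{\left(0 \right)} t{\left(6,-2 \right)} \left(20 + 2\right) = \left(2 + 0^{2} + 5 \cdot 0\right) \left(2 + 6\right) \left(20 + 2\right) = \left(2 + 0 + 0\right) 8 \cdot 22 = 2 \cdot 8 \cdot 22 = 16 \cdot 22 = 352$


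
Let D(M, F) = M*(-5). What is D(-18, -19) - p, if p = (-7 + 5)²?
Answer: 86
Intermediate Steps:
D(M, F) = -5*M
p = 4 (p = (-2)² = 4)
D(-18, -19) - p = -5*(-18) - 1*4 = 90 - 4 = 86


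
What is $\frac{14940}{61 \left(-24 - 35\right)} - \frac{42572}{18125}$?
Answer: $- \frac{14620832}{2249375} \approx -6.5$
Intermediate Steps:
$\frac{14940}{61 \left(-24 - 35\right)} - \frac{42572}{18125} = \frac{14940}{61 \left(-59\right)} - \frac{1468}{625} = \frac{14940}{-3599} - \frac{1468}{625} = 14940 \left(- \frac{1}{3599}\right) - \frac{1468}{625} = - \frac{14940}{3599} - \frac{1468}{625} = - \frac{14620832}{2249375}$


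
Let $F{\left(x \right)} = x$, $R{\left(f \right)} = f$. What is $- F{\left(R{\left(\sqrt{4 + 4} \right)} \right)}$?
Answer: $- 2 \sqrt{2} \approx -2.8284$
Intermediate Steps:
$- F{\left(R{\left(\sqrt{4 + 4} \right)} \right)} = - \sqrt{4 + 4} = - \sqrt{8} = - 2 \sqrt{2}$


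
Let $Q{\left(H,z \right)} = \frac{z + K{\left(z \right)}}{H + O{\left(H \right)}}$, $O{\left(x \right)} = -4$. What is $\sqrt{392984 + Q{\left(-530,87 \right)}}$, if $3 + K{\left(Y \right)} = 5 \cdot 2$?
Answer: $\frac{\sqrt{28015423827}}{267} \approx 626.88$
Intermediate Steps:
$K{\left(Y \right)} = 7$ ($K{\left(Y \right)} = -3 + 5 \cdot 2 = -3 + 10 = 7$)
$Q{\left(H,z \right)} = \frac{7 + z}{-4 + H}$ ($Q{\left(H,z \right)} = \frac{z + 7}{H - 4} = \frac{7 + z}{-4 + H}$)
$\sqrt{392984 + Q{\left(-530,87 \right)}} = \sqrt{392984 + \frac{7 + 87}{-4 - 530}} = \sqrt{392984 + \frac{1}{-534} \cdot 94} = \sqrt{392984 - \frac{47}{267}} = \sqrt{\frac{104926681}{267}} = \frac{\sqrt{28015423827}}{267}$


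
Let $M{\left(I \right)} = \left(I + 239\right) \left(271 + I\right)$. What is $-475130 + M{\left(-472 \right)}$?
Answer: $-428297$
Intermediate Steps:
$M{\left(I \right)} = \left(239 + I\right) \left(271 + I\right)$
$-475130 + M{\left(-472 \right)} = -475130 + \left(64769 + \left(-472\right)^{2} + 510 \left(-472\right)\right) = -475130 + \left(64769 + 222784 - 240720\right) = -475130 + 46833 = -428297$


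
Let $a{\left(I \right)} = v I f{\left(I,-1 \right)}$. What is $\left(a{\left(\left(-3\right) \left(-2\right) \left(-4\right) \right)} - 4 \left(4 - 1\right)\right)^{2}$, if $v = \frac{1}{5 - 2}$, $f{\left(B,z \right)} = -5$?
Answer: $784$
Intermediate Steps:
$v = \frac{1}{3} \approx 0.33333$
$a{\left(I \right)} = - \frac{5 I}{3}$ ($a{\left(I \right)} = \frac{I}{3} \left(-5\right) = - \frac{5 I}{3}$)
$\left(a{\left(\left(-3\right) \left(-2\right) \left(-4\right) \right)} - 4 \left(4 - 1\right)\right)^{2} = \left(- \frac{5 \left(-3\right) \left(-2\right) \left(-4\right)}{3} - 4 \left(4 - 1\right)\right)^{2} = \left(- \frac{5 \cdot 6 \left(-4\right)}{3} - 12\right)^{2} = \left(\left(- \frac{5}{3}\right) \left(-24\right) - 12\right)^{2} = \left(40 - 12\right)^{2} = 28^{2} = 784$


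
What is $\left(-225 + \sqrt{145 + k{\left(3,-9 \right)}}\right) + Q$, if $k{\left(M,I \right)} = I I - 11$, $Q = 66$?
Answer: $-159 + \sqrt{215} \approx -144.34$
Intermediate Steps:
$k{\left(M,I \right)} = -11 + I^{2}$ ($k{\left(M,I \right)} = I^{2} - 11 = -11 + I^{2}$)
$\left(-225 + \sqrt{145 + k{\left(3,-9 \right)}}\right) + Q = \left(-225 + \sqrt{145 - \left(11 - \left(-9\right)^{2}\right)}\right) + 66 = \left(-225 + \sqrt{145 + \left(-11 + 81\right)}\right) + 66 = \left(-225 + \sqrt{145 + 70}\right) + 66 = \left(-225 + \sqrt{215}\right) + 66 = -159 + \sqrt{215}$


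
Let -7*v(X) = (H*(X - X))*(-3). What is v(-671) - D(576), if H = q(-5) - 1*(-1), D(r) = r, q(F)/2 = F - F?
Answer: -576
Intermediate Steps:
q(F) = 0 (q(F) = 2*(F - F) = 2*0 = 0)
H = 1 (H = 0 - 1*(-1) = 0 + 1 = 1)
v(X) = 0 (v(X) = -1*(X - X)*(-3)/7 = -1*0*(-3)/7 = -0*(-3) = -1/7*0 = 0)
v(-671) - D(576) = 0 - 1*576 = 0 - 576 = -576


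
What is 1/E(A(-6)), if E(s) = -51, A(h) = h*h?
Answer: -1/51 ≈ -0.019608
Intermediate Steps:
A(h) = h**2
1/E(A(-6)) = 1/(-51) = -1/51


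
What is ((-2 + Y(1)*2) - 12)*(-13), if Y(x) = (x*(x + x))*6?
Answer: -130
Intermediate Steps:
Y(x) = 12*x² (Y(x) = (x*(2*x))*6 = (2*x²)*6 = 12*x²)
((-2 + Y(1)*2) - 12)*(-13) = ((-2 + (12*1²)*2) - 12)*(-13) = ((-2 + (12*1)*2) - 12)*(-13) = ((-2 + 12*2) - 12)*(-13) = ((-2 + 24) - 12)*(-13) = (22 - 12)*(-13) = 10*(-13) = -130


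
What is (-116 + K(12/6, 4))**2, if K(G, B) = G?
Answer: 12996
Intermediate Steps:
(-116 + K(12/6, 4))**2 = (-116 + 12/6)**2 = (-116 + 12*(1/6))**2 = (-116 + 2)**2 = (-114)**2 = 12996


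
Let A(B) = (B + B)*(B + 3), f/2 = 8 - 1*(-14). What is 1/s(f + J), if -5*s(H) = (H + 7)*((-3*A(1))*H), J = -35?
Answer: 5/3456 ≈ 0.0014468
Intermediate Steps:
f = 44 (f = 2*(8 - 1*(-14)) = 2*(8 + 14) = 2*22 = 44)
A(B) = 2*B*(3 + B) (A(B) = (2*B)*(3 + B) = 2*B*(3 + B))
s(H) = 24*H*(7 + H)/5 (s(H) = -(H + 7)*(-6*(3 + 1))*H/5 = -(7 + H)*(-6*4)*H/5 = -(7 + H)*(-3*8)*H/5 = -(7 + H)*(-24*H)/5 = -(-24)*H*(7 + H)/5 = 24*H*(7 + H)/5)
1/s(f + J) = 1/(24*(44 - 35)*(7 + (44 - 35))/5) = 1/((24/5)*9*(7 + 9)) = 1/((24/5)*9*16) = 1/(3456/5) = 5/3456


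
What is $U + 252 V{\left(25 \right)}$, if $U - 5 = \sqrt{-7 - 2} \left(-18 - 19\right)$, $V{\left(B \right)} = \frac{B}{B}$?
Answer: $257 - 111 i \approx 257.0 - 111.0 i$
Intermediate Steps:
$V{\left(B \right)} = 1$
$U = 5 - 111 i$ ($U = 5 + \sqrt{-7 - 2} \left(-18 - 19\right) = 5 + \sqrt{-9} \left(-37\right) = 5 + 3 i \left(-37\right) = 5 - 111 i \approx 5.0 - 111.0 i$)
$U + 252 V{\left(25 \right)} = \left(5 - 111 i\right) + 252 \cdot 1 = \left(5 - 111 i\right) + 252 = 257 - 111 i$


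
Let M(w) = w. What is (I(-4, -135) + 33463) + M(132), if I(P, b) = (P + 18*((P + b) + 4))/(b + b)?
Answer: 4536542/135 ≈ 33604.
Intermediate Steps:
I(P, b) = (72 + 18*b + 19*P)/(2*b) (I(P, b) = (P + 18*(4 + P + b))/((2*b)) = (P + (72 + 18*P + 18*b))*(1/(2*b)) = (72 + 18*b + 19*P)*(1/(2*b)) = (72 + 18*b + 19*P)/(2*b))
(I(-4, -135) + 33463) + M(132) = ((1/2)*(72 + 18*(-135) + 19*(-4))/(-135) + 33463) + 132 = ((1/2)*(-1/135)*(72 - 2430 - 76) + 33463) + 132 = ((1/2)*(-1/135)*(-2434) + 33463) + 132 = (1217/135 + 33463) + 132 = 4518722/135 + 132 = 4536542/135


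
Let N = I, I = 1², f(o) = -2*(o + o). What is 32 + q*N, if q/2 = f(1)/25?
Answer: 792/25 ≈ 31.680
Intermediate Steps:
f(o) = -4*o
I = 1
N = 1
q = -8/25 (q = 2*(-4*1/25) = 2*(-4/25) = -8/25 ≈ -0.32000)
32 + q*N = 32 - 8/25*1 = 32 - 8/25 = 792/25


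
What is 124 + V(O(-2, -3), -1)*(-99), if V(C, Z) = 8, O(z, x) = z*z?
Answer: -668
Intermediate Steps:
O(z, x) = z²
124 + V(O(-2, -3), -1)*(-99) = 124 + 8*(-99) = 124 - 792 = -668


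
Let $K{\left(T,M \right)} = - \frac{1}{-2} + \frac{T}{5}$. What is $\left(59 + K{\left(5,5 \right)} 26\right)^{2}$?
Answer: $9604$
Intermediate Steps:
$K{\left(T,M \right)} = \frac{1}{2} + \frac{T}{5}$ ($K{\left(T,M \right)} = \left(-1\right) \left(- \frac{1}{2}\right) + T \frac{1}{5} = \frac{1}{2} + \frac{T}{5}$)
$\left(59 + K{\left(5,5 \right)} 26\right)^{2} = \left(59 + \left(\frac{1}{2} + \frac{1}{5} \cdot 5\right) 26\right)^{2} = \left(59 + \left(\frac{1}{2} + 1\right) 26\right)^{2} = \left(59 + \frac{3}{2} \cdot 26\right)^{2} = \left(59 + 39\right)^{2} = 98^{2} = 9604$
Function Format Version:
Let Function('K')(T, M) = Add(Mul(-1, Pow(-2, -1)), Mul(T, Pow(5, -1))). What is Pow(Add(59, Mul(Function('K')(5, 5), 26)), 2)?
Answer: 9604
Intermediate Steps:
Function('K')(T, M) = Add(Rational(1, 2), Mul(Rational(1, 5), T)) (Function('K')(T, M) = Add(Mul(-1, Rational(-1, 2)), Mul(T, Rational(1, 5))) = Add(Rational(1, 2), Mul(Rational(1, 5), T)))
Pow(Add(59, Mul(Function('K')(5, 5), 26)), 2) = Pow(Add(59, Mul(Add(Rational(1, 2), Mul(Rational(1, 5), 5)), 26)), 2) = Pow(Add(59, Mul(Add(Rational(1, 2), 1), 26)), 2) = Pow(Add(59, Mul(Rational(3, 2), 26)), 2) = Pow(Add(59, 39), 2) = Pow(98, 2) = 9604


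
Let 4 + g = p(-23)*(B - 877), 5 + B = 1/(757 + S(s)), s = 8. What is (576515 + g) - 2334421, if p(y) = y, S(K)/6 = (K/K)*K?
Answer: -60816841/35 ≈ -1.7376e+6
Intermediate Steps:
S(K) = 6*K (S(K) = 6*((K/K)*K) = 6*(1*K) = 6*K)
B = -4024/805 (B = -5 + 1/(757 + 6*8) = -5 + 1/(757 + 48) = -5 + 1/805 = -4024/805 ≈ -4.9988)
g = 709869/35 (g = -4 - 23*(-4024/805 - 877) = -4 - 23*(-710009/805) = -4 + 710009/35 = 709869/35 ≈ 20282.)
(576515 + g) - 2334421 = (576515 + 709869/35) - 2334421 = 20887894/35 - 2334421 = -60816841/35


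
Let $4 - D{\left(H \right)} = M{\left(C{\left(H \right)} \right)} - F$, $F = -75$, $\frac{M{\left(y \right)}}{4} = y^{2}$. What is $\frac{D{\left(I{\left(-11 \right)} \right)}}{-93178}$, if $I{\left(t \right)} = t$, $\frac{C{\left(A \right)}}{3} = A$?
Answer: $\frac{4427}{93178} \approx 0.047511$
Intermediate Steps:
$C{\left(A \right)} = 3 A$
$M{\left(y \right)} = 4 y^{2}$
$D{\left(H \right)} = -71 - 36 H^{2}$ ($D{\left(H \right)} = 4 - \left(4 \left(3 H\right)^{2} - -75\right) = 4 - \left(4 \cdot 9 H^{2} + 75\right) = 4 - \left(36 H^{2} + 75\right) = 4 - \left(75 + 36 H^{2}\right) = -71 - 36 H^{2}$)
$\frac{D{\left(I{\left(-11 \right)} \right)}}{-93178} = \frac{-71 - 36 \left(-11\right)^{2}}{-93178} = \left(-71 - 4356\right) \left(- \frac{1}{93178}\right) = \left(-4427\right) \left(- \frac{1}{93178}\right) = \frac{4427}{93178}$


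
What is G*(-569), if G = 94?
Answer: -53486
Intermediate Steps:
G*(-569) = 94*(-569) = -53486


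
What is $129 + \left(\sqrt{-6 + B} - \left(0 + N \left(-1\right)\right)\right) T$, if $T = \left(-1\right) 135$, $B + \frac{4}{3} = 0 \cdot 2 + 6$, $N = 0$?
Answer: $129 - 90 i \sqrt{3} \approx 129.0 - 155.88 i$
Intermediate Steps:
$B = \frac{14}{3}$ ($B = - \frac{4}{3} + \left(0 \cdot 2 + 6\right) = - \frac{4}{3} + \left(0 + 6\right) = - \frac{4}{3} + 6 = \frac{14}{3} \approx 4.6667$)
$T = -135$
$129 + \left(\sqrt{-6 + B} - \left(0 + N \left(-1\right)\right)\right) T = 129 + \left(\sqrt{-6 + \frac{14}{3}} - \left(0 + 0 \left(-1\right)\right)\right) \left(-135\right) = 129 + \left(\sqrt{- \frac{4}{3}} - \left(0 + 0\right)\right) \left(-135\right) = 129 + \left(\frac{2 i \sqrt{3}}{3} - 0\right) \left(-135\right) = 129 + \left(\frac{2 i \sqrt{3}}{3} + 0\right) \left(-135\right) = 129 + \frac{2 i \sqrt{3}}{3} \left(-135\right) = 129 - 90 i \sqrt{3}$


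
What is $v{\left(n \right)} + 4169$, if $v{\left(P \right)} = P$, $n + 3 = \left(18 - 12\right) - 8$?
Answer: $4164$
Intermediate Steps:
$n = -5$ ($n = -3 + \left(\left(18 - 12\right) - 8\right) = -3 + \left(6 - 8\right) = -3 - 2 = -5$)
$v{\left(n \right)} + 4169 = -5 + 4169 = 4164$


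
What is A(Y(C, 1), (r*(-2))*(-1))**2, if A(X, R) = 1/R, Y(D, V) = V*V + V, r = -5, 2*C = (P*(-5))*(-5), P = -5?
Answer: 1/100 ≈ 0.010000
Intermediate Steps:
C = -125/2 (C = (-5*(-5)*(-5))/2 = (25*(-5))/2 = (1/2)*(-125) = -125/2 ≈ -62.500)
Y(D, V) = V + V**2 (Y(D, V) = V**2 + V = V + V**2)
A(Y(C, 1), (r*(-2))*(-1))**2 = (1/(-5*(-2)*(-1)))**2 = (1/(10*(-1)))**2 = (1/(-10))**2 = (-1/10)**2 = 1/100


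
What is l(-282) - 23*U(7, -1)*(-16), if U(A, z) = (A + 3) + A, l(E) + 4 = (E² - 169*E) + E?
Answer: 133152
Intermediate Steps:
l(E) = -4 + E² - 168*E (l(E) = -4 + ((E² - 169*E) + E) = -4 + (E² - 168*E) = -4 + E² - 168*E)
U(A, z) = 3 + 2*A (U(A, z) = (3 + A) + A = 3 + 2*A)
l(-282) - 23*U(7, -1)*(-16) = (-4 + (-282)² - 168*(-282)) - 23*(3 + 2*7)*(-16) = (-4 + 79524 + 47376) - 23*(3 + 14)*(-16) = 126896 - 23*17*(-16) = 126896 - 391*(-16) = 126896 - 1*(-6256) = 126896 + 6256 = 133152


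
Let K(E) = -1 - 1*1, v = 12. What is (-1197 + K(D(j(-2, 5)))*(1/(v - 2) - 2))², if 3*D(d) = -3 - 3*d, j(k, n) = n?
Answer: 35593156/25 ≈ 1.4237e+6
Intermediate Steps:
D(d) = -1 - d (D(d) = (-3 - 3*d)/3 = -1 - d)
K(E) = -2 (K(E) = -1 - 1 = -2)
(-1197 + K(D(j(-2, 5)))*(1/(v - 2) - 2))² = (-1197 - 2*(1/(12 - 2) - 2))² = (-1197 - 2*(1/10 - 2))² = (-1197 - 2*(⅒ - 2))² = (-1197 - 2*(-19/10))² = (-1197 + 19/5)² = (-5966/5)² = 35593156/25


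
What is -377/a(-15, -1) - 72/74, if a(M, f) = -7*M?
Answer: -17729/3885 ≈ -4.5634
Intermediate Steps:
-377/a(-15, -1) - 72/74 = -377/((-7*(-15))) - 72/74 = -377/105 - 72*1/74 = -377*1/105 - 36/37 = -377/105 - 36/37 = -17729/3885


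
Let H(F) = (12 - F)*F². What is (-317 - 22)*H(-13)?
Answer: -1432275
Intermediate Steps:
H(F) = F²*(12 - F)
(-317 - 22)*H(-13) = (-317 - 22)*((-13)²*(12 - 1*(-13))) = -57291*(12 + 13) = -57291*25 = -339*4225 = -1432275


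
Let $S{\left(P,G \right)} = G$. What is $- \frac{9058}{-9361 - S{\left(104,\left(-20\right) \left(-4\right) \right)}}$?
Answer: $\frac{9058}{9441} \approx 0.95943$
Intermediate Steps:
$- \frac{9058}{-9361 - S{\left(104,\left(-20\right) \left(-4\right) \right)}} = - \frac{9058}{-9361 - \left(-20\right) \left(-4\right)} = - \frac{9058}{-9361 - 80} = - \frac{9058}{-9441} = \left(-9058\right) \left(- \frac{1}{9441}\right) = \frac{9058}{9441}$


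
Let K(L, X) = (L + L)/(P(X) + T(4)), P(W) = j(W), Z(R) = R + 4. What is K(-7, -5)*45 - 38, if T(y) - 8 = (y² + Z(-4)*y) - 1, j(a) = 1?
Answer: -257/4 ≈ -64.250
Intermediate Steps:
Z(R) = 4 + R
T(y) = 7 + y² (T(y) = 8 + ((y² + (4 - 4)*y) - 1) = 8 + ((y² + 0*y) - 1) = 8 + ((y² + 0) - 1) = 8 + (y² - 1) = 8 + (-1 + y²) = 7 + y²)
P(W) = 1
K(L, X) = L/12 (K(L, X) = (L + L)/(1 + (7 + 4²)) = (2*L)/(1 + (7 + 16)) = (2*L)/(1 + 23) = (2*L)/24 = (2*L)*(1/24) = L/12)
K(-7, -5)*45 - 38 = ((1/12)*(-7))*45 - 38 = -7/12*45 - 38 = -105/4 - 38 = -257/4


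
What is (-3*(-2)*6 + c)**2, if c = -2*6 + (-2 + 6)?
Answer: 784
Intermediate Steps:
c = -8 (c = -12 + 4 = -8)
(-3*(-2)*6 + c)**2 = (-3*(-2)*6 - 8)**2 = (6*6 - 8)**2 = (36 - 8)**2 = 28**2 = 784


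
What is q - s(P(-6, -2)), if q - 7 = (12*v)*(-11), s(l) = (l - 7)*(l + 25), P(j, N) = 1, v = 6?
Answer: -629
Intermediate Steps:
s(l) = (-7 + l)*(25 + l)
q = -785 (q = 7 + (12*6)*(-11) = 7 + 72*(-11) = 7 - 792 = -785)
q - s(P(-6, -2)) = -785 - (-175 + 1**2 + 18*1) = -785 - (-175 + 1 + 18) = -785 - 1*(-156) = -785 + 156 = -629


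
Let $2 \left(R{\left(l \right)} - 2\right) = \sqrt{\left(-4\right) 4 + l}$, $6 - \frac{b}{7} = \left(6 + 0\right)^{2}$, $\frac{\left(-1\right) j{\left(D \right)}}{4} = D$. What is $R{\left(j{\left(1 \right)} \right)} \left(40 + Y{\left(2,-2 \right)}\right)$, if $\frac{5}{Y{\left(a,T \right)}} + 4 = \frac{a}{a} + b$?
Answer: $\frac{17030}{213} + \frac{8515 i \sqrt{5}}{213} \approx 79.953 + 89.39 i$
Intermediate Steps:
$j{\left(D \right)} = - 4 D$
$b = -210$ ($b = 42 - 7 \left(6 + 0\right)^{2} = 42 - 7 \cdot 6^{2} = 42 - 252 = -210$)
$Y{\left(a,T \right)} = - \frac{5}{213}$ ($Y{\left(a,T \right)} = \frac{5}{-4 + \left(\frac{a}{a} - 210\right)} = \frac{5}{-4 + \left(1 - 210\right)} = \frac{5}{-4 - 209} = \frac{5}{-213} = 5 \left(- \frac{1}{213}\right) = - \frac{5}{213}$)
$R{\left(l \right)} = 2 + \frac{\sqrt{-16 + l}}{2}$ ($R{\left(l \right)} = 2 + \frac{\sqrt{\left(-4\right) 4 + l}}{2} = 2 + \frac{\sqrt{-16 + l}}{2}$)
$R{\left(j{\left(1 \right)} \right)} \left(40 + Y{\left(2,-2 \right)}\right) = \left(2 + \frac{\sqrt{-16 - 4}}{2}\right) \left(40 - \frac{5}{213}\right) = \left(2 + \frac{\sqrt{-16 - 4}}{2}\right) \frac{8515}{213} = \left(2 + \frac{\sqrt{-20}}{2}\right) \frac{8515}{213} = \left(2 + \frac{2 i \sqrt{5}}{2}\right) \frac{8515}{213} = \left(2 + i \sqrt{5}\right) \frac{8515}{213} = \frac{17030}{213} + \frac{8515 i \sqrt{5}}{213}$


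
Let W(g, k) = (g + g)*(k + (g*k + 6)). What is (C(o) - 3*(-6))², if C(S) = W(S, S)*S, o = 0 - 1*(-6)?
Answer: 12068676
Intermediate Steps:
o = 6 (o = 0 + 6 = 6)
W(g, k) = 2*g*(6 + k + g*k) (W(g, k) = (2*g)*(k + (6 + g*k)) = (2*g)*(6 + k + g*k) = 2*g*(6 + k + g*k))
C(S) = 2*S²*(6 + S + S²) (C(S) = (2*S*(6 + S + S*S))*S = (2*S*(6 + S + S²))*S = 2*S²*(6 + S + S²))
(C(o) - 3*(-6))² = (2*6²*(6 + 6 + 6²) - 3*(-6))² = (2*36*(6 + 6 + 36) + 18)² = (2*36*48 + 18)² = (3456 + 18)² = 3474² = 12068676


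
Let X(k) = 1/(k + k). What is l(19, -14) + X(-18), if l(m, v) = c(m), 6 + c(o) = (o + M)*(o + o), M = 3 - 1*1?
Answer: 28511/36 ≈ 791.97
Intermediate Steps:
M = 2 (M = 3 - 1 = 2)
c(o) = -6 + 2*o*(2 + o) (c(o) = -6 + (o + 2)*(o + o) = -6 + (2 + o)*(2*o) = -6 + 2*o*(2 + o))
l(m, v) = -6 + 2*m² + 4*m
X(k) = 1/(2*k)
l(19, -14) + X(-18) = (-6 + 2*19² + 4*19) + (½)/(-18) = (-6 + 2*361 + 76) + (½)*(-1/18) = (-6 + 722 + 76) - 1/36 = 792 - 1/36 = 28511/36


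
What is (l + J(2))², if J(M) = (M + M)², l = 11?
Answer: 729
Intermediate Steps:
J(M) = 4*M² (J(M) = (2*M)² = 4*M²)
(l + J(2))² = (11 + 4*2²)² = (11 + 4*4)² = (11 + 16)² = 27² = 729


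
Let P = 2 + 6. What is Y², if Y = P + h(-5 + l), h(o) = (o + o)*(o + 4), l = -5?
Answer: 16384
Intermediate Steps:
h(o) = 2*o*(4 + o) (h(o) = (2*o)*(4 + o) = 2*o*(4 + o))
P = 8
Y = 128 (Y = 8 + 2*(-5 - 5)*(4 + (-5 - 5)) = 8 + 2*(-10)*(4 - 10) = 8 + 2*(-10)*(-6) = 8 + 120 = 128)
Y² = 128² = 16384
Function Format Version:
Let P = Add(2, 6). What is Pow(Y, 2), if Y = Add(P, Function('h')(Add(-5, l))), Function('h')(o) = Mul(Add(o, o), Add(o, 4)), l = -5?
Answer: 16384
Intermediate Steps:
Function('h')(o) = Mul(2, o, Add(4, o)) (Function('h')(o) = Mul(Mul(2, o), Add(4, o)) = Mul(2, o, Add(4, o)))
P = 8
Y = 128 (Y = Add(8, Mul(2, Add(-5, -5), Add(4, Add(-5, -5)))) = Add(8, Mul(2, -10, Add(4, -10))) = Add(8, Mul(2, -10, -6)) = Add(8, 120) = 128)
Pow(Y, 2) = Pow(128, 2) = 16384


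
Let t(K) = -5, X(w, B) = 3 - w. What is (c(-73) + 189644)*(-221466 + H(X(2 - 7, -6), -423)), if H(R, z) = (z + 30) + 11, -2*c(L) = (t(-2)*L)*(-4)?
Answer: -42234091152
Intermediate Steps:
c(L) = -10*L (c(L) = -(-5*L)*(-4)/2 = -10*L)
H(R, z) = 41 + z (H(R, z) = (30 + z) + 11 = 41 + z)
(c(-73) + 189644)*(-221466 + H(X(2 - 7, -6), -423)) = (-10*(-73) + 189644)*(-221466 + (41 - 423)) = (730 + 189644)*(-221466 - 382) = 190374*(-221848) = -42234091152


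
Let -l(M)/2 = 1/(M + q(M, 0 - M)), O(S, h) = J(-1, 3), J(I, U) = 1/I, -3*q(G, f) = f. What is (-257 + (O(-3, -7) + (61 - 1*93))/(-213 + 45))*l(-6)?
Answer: -14381/224 ≈ -64.201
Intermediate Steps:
q(G, f) = -f/3
O(S, h) = -1 (O(S, h) = 1/(-1) = -1)
l(M) = -3/(2*M) (l(M) = -2/(M - (0 - M)/3) = -2/(M - (-1)*M/3) = -2/(M + M/3) = -2*3/(4*M) = -3/(2*M))
(-257 + (O(-3, -7) + (61 - 1*93))/(-213 + 45))*l(-6) = (-257 + (-1 + (61 - 1*93))/(-213 + 45))*(-3/2/(-6)) = (-257 + (-1 + (61 - 93))/(-168))*(-3/2*(-1/6)) = (-257 + (-1 - 32)*(-1/168))*(1/4) = (-257 - 33*(-1/168))*(1/4) = (-257 + 11/56)*(1/4) = -14381/56*1/4 = -14381/224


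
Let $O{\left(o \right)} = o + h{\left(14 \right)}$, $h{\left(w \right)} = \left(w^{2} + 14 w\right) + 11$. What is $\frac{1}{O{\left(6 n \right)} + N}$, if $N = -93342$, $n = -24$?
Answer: $- \frac{1}{93083} \approx -1.0743 \cdot 10^{-5}$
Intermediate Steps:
$h{\left(w \right)} = 11 + w^{2} + 14 w$
$O{\left(o \right)} = 403 + o$ ($O{\left(o \right)} = o + \left(11 + 14^{2} + 14 \cdot 14\right) = o + \left(11 + 196 + 196\right) = o + 403 = 403 + o$)
$\frac{1}{O{\left(6 n \right)} + N} = \frac{1}{\left(403 + 6 \left(-24\right)\right) - 93342} = \frac{1}{\left(403 - 144\right) - 93342} = \frac{1}{259 - 93342} = \frac{1}{-93083} = - \frac{1}{93083}$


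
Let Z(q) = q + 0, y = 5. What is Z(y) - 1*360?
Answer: -355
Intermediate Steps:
Z(q) = q
Z(y) - 1*360 = 5 - 1*360 = 5 - 360 = -355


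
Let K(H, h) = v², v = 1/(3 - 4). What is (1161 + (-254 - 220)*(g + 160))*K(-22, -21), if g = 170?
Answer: -155259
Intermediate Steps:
v = -1 (v = 1/(-1) = -1)
K(H, h) = 1 (K(H, h) = (-1)² = 1)
(1161 + (-254 - 220)*(g + 160))*K(-22, -21) = (1161 + (-254 - 220)*(170 + 160))*1 = (1161 - 474*330)*1 = (1161 - 156420)*1 = -155259*1 = -155259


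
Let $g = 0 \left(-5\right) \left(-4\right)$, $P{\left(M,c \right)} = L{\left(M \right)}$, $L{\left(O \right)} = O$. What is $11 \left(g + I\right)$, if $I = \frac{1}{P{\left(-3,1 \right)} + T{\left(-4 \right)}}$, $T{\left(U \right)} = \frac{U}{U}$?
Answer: $- \frac{11}{2} \approx -5.5$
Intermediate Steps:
$P{\left(M,c \right)} = M$
$T{\left(U \right)} = 1$
$I = - \frac{1}{2}$ ($I = \frac{1}{-3 + 1} = \frac{1}{-2} = - \frac{1}{2} \approx -0.5$)
$g = 0$ ($g = 0 \left(-4\right) = 0$)
$11 \left(g + I\right) = 11 \left(0 - \frac{1}{2}\right) = 11 \left(- \frac{1}{2}\right) = - \frac{11}{2}$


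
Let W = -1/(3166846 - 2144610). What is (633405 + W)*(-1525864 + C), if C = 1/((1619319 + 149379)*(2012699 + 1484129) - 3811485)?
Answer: -872927415906122282672088269275/903193533342916332 ≈ -9.6649e+11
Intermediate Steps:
W = -1/1022236 ≈ -9.7825e-7
C = 1/6184828878459 (C = 1/(1768698*3496828 - 3811485) = 1/(6184832689944 - 3811485) = 1/6184828878459 ≈ 1.6169e-13)
(633405 + W)*(-1525864 + C) = (633405 - 1/1022236)*(-1525864 + 1/6184828878459) = (647489393579/1022236)*(-9437207731800963575/6184828878459) = -872927415906122282672088269275/903193533342916332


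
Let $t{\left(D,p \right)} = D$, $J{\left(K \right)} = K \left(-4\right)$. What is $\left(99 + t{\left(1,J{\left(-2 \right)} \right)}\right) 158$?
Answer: $15800$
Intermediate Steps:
$J{\left(K \right)} = - 4 K$
$\left(99 + t{\left(1,J{\left(-2 \right)} \right)}\right) 158 = \left(99 + 1\right) 158 = 100 \cdot 158 = 15800$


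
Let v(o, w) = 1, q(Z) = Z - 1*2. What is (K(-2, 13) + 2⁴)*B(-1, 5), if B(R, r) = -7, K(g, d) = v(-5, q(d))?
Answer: -119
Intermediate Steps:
q(Z) = -2 + Z (q(Z) = Z - 2 = -2 + Z)
K(g, d) = 1
(K(-2, 13) + 2⁴)*B(-1, 5) = (1 + 2⁴)*(-7) = (1 + 16)*(-7) = 17*(-7) = -119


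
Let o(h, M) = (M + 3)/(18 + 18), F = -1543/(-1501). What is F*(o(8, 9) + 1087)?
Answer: 5033266/4503 ≈ 1117.8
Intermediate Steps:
F = 1543/1501 (F = -1543*(-1/1501) = 1543/1501 ≈ 1.0280)
o(h, M) = 1/12 + M/36 (o(h, M) = (3 + M)/36 = (3 + M)*(1/36) = 1/12 + M/36)
F*(o(8, 9) + 1087) = 1543*((1/12 + (1/36)*9) + 1087)/1501 = 1543*((1/12 + 1/4) + 1087)/1501 = 1543*(1/3 + 1087)/1501 = (1543/1501)*(3262/3) = 5033266/4503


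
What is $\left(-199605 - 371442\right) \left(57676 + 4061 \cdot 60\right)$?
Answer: $-172077018792$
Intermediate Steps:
$\left(-199605 - 371442\right) \left(57676 + 4061 \cdot 60\right) = - 571047 \left(57676 + 243660\right) = \left(-571047\right) 301336 = -172077018792$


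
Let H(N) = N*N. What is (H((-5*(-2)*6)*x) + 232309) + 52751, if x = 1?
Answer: 288660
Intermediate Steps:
H(N) = N²
(H((-5*(-2)*6)*x) + 232309) + 52751 = (((-5*(-2)*6)*1)² + 232309) + 52751 = (((10*6)*1)² + 232309) + 52751 = ((60*1)² + 232309) + 52751 = (60² + 232309) + 52751 = (3600 + 232309) + 52751 = 235909 + 52751 = 288660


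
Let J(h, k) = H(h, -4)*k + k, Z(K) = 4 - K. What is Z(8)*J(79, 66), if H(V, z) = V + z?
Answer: -20064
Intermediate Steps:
J(h, k) = k + k*(-4 + h) (J(h, k) = (h - 4)*k + k = (-4 + h)*k + k = k*(-4 + h) + k = k + k*(-4 + h))
Z(8)*J(79, 66) = (4 - 1*8)*(66*(-3 + 79)) = (4 - 8)*(66*76) = -4*5016 = -20064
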